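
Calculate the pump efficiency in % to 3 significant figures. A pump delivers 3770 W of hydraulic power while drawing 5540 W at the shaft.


Approach: apply the efficiency ratio, eta = (P_out/P_in)*100.
eta = (3770 / 5540) * 100 = 68.1 %
Therefore the pump efficiency = 68.1 %.


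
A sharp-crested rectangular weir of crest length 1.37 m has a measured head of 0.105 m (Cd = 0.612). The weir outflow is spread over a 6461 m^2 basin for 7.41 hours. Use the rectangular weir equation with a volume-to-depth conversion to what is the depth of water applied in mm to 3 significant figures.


Approach: apply the rectangular weir equation with a volume-to-depth conversion, Q = (2/3)*Cd*L*sqrt(2g)*H^1.5; d = Q*t/A * 1000.
Step 1 — weir discharge:
  Q = (2/3)*0.612*1.37*sqrt(2*9.81)*0.105^1.5 = 0.084239 m^3/s
Step 2 — volume: V = 0.084239 * 7.41*3600 = 2247.2 m^3
Step 3 — depth: d = V/A * 1000 = 2247.2/6461 * 1000 = 348 mm
Therefore the depth of water applied = 348 mm.


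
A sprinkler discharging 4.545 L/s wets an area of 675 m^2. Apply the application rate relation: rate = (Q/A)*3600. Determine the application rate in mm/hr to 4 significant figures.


rate = (4.545 / 675) * 3600 = 24.24 mm/hr
Therefore the application rate = 24.24 mm/hr.


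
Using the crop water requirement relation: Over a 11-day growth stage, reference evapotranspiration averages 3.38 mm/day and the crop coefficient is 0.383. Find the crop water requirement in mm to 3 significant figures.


Approach: apply the crop water requirement relation, CWR = ET0 * Kc * days.
CWR = 3.38 * 0.383 * 11 = 14.2 mm
Therefore the crop water requirement = 14.2 mm.


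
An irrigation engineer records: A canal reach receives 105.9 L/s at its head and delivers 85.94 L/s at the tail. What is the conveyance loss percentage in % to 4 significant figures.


Approach: apply the conveyance loss ratio, loss% = ((Q_head - Q_tail)/Q_head)*100.
loss = ((105.9 - 85.94)/105.9)*100 = 18.85 %
Therefore the conveyance loss percentage = 18.85 %.


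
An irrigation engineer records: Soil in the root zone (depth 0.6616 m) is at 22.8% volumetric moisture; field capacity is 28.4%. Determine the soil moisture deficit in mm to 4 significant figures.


Approach: apply the soil moisture deficit relation, SMD = (FC - theta)/100 * depth * 1000.
SMD = (28.4 - 22.8)/100 * 0.6616 * 1000 = 37.05 mm
Therefore the soil moisture deficit = 37.05 mm.


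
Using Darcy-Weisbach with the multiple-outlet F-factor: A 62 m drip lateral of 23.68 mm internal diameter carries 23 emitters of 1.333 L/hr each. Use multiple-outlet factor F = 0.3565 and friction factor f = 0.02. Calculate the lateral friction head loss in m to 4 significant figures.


Approach: apply Darcy-Weisbach with the multiple-outlet F-factor, Q = n*q/(3600*1000) m^3/s; v = Q/A; hf = F*f*(L/D)*(v^2/(2g)).
Q = 23*1.333/(3600*1000) = 8.51639e-06 m^3/s
A = pi*(23.68e-3/2)^2 = 4.40406e-04 m^2, so v = Q/A = 0.0193376 m/s
hf = 0.3565*0.02*(62/0.02368)*(0.0193376^2/(2*9.81)) = 0.0003558 m
Therefore the lateral friction head loss = 0.0003558 m.


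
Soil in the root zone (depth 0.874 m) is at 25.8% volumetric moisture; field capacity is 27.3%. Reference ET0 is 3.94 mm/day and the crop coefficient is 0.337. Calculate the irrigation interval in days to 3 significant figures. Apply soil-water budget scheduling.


Approach: apply soil-water budget scheduling, SMD = (FC-theta)/100*depth*1000; ETc = ET0*Kc; interval = SMD/ETc.
Step 1 — soil moisture deficit:
  SMD = (27.3 - 25.8)/100 * 0.874 * 1000 = 13.110 mm
Step 2 — daily crop ET (ETc = ET0*Kc):
  ETc = 3.94 * 0.337 = 1.3278 mm/day
Step 3 — irrigation interval (SMD/ETc):
  interval = 13.110 / 1.3278 = 9.87 days
Therefore the irrigation interval = 9.87 days.


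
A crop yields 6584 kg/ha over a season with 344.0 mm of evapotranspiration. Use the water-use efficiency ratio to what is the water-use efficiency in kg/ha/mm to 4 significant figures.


Approach: apply the water-use efficiency ratio, WUE = yield/ET.
WUE = 6584 / 344.0 = 19.14 kg/ha/mm
Therefore the water-use efficiency = 19.14 kg/ha/mm.


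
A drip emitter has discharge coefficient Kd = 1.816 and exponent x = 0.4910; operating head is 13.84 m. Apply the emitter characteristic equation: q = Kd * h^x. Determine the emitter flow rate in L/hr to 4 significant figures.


q = 1.816 * 13.84^0.4910 = 6.598 L/hr
Therefore the emitter flow rate = 6.598 L/hr.


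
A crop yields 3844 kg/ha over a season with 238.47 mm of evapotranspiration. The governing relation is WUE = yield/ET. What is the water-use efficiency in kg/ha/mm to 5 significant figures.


WUE = 3844 / 238.47 = 16.119 kg/ha/mm
Therefore the water-use efficiency = 16.119 kg/ha/mm.


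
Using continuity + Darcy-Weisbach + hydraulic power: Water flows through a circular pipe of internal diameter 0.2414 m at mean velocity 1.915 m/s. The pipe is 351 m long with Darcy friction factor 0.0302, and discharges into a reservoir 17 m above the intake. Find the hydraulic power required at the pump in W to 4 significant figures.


Approach: apply continuity + Darcy-Weisbach + hydraulic power, Q = A*v; hf = f*(L/D)*(v^2/(2g)); H = static + hf; P = rho*g*Q*H.
Step 1 — flow rate (continuity, Q = A*v):
  A = pi*(0.2414/2)^2 = 0.0457683 m^2
  Q = 0.0457683 * 1.915 = 0.0876462 m^3/s
Step 2 — friction head loss (Darcy-Weisbach):
  hf = 0.0302 * (351/0.2414) * (1.915^2 / (2*9.81))
  hf = 8.20758 m
Step 3 — total head: H = 17 + 8.20758 = 25.2076 m
Step 4 — hydraulic power (P = rho*g*Q*H):
  P = 1000 * 9.81 * 0.0876462 * 25.2076 = 21670 W
Therefore the hydraulic power required at the pump = 21670 W.


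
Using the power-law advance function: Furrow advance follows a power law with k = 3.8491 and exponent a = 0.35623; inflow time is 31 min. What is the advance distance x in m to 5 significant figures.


Approach: apply the power-law advance function, x = k*t^a.
x = 3.8491 * 31^0.35623 = 13.081 m
Therefore the advance distance x = 13.081 m.


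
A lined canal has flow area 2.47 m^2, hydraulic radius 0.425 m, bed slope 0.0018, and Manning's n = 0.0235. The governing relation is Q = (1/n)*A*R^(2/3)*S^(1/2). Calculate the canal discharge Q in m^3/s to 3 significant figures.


Q = (1/0.0235) * 2.47 * 0.425^(2/3) * 0.0018^(1/2) = 2.52 m^3/s
Therefore the canal discharge Q = 2.52 m^3/s.


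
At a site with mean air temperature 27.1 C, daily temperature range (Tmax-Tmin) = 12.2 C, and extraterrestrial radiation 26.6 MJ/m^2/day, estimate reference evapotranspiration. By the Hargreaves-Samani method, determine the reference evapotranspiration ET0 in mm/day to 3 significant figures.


Approach: apply the Hargreaves-Samani method, ET0 = 0.0023*(Tmean+17.8)*sqrt(Tmax-Tmin)*0.408*Ra.
ET0 = 0.0023*(27.1+17.8)*sqrt(12.2)*0.408*26.6 = 3.91 mm/day
Therefore the reference evapotranspiration ET0 = 3.91 mm/day.


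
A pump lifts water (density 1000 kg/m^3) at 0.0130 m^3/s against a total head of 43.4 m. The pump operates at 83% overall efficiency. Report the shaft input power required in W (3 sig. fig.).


Approach: apply hydraulic power then efficiency conversion, P = rho*g*Q*H; P_in = P/eta.
Step 1 — hydraulic power (P = rho*g*Q*H):
  P = 1000 * 9.81 * 0.0130 * 43.4 = 5534.8 W
Step 2 — input power: P_in = P/eta = 5534.8 / 0.83 = 6670 W
Therefore the shaft input power required = 6670 W.


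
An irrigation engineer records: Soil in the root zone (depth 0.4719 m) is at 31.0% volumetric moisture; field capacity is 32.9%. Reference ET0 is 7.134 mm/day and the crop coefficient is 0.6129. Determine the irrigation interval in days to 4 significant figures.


Approach: apply soil-water budget scheduling, SMD = (FC-theta)/100*depth*1000; ETc = ET0*Kc; interval = SMD/ETc.
Step 1 — soil moisture deficit:
  SMD = (32.9 - 31.0)/100 * 0.4719 * 1000 = 8.96610 mm
Step 2 — daily crop ET (ETc = ET0*Kc):
  ETc = 7.134 * 0.6129 = 4.37243 mm/day
Step 3 — irrigation interval (SMD/ETc):
  interval = 8.96610 / 4.37243 = 2.051 days
Therefore the irrigation interval = 2.051 days.


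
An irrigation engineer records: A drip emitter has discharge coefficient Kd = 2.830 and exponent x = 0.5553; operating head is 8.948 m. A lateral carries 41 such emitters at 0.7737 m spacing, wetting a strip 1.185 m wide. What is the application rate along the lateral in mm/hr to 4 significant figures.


Approach: apply the emitter equation with a lateral mass balance, q = Kd*h^x; Q = n*q; rate = Q/(n*spacing*width).
Step 1 — single emitter flow (q = Kd*h^x):
  q = 2.830 * 8.948^0.5553 = 9.55608 L/hr
Step 2 — total lateral flow: Q = 41 * 9.55608 = 391.799 L/hr
Step 3 — wetted area: A = 41 * 0.7737 * 1.185 = 37.5902 m^2
Step 4 — application rate: Q/A = 391.799/37.5902 = 10.42 mm/hr
Therefore the application rate along the lateral = 10.42 mm/hr.


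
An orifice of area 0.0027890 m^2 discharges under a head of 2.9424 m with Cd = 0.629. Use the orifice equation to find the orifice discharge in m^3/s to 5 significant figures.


Approach: apply the orifice equation, Q = Cd*A*sqrt(2*g*h).
Q = 0.629 * 0.0027890 * sqrt(2*9.81*2.9424) = 0.013329 m^3/s
Therefore the orifice discharge = 0.013329 m^3/s.


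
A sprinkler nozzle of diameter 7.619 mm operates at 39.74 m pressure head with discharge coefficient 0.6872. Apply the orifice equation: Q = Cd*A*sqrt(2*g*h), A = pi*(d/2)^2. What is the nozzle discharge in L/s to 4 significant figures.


A = pi*(7.619e-3/2)^2 = 4.55917e-05 m^2
Q = 0.6872 * 4.55917e-05 * sqrt(2*9.81*39.74) * 1000 = 0.8748 L/s
Therefore the nozzle discharge = 0.8748 L/s.


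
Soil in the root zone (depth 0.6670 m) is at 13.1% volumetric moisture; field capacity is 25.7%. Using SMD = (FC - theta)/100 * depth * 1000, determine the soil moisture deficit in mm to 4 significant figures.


SMD = (25.7 - 13.1)/100 * 0.6670 * 1000 = 84.04 mm
Therefore the soil moisture deficit = 84.04 mm.


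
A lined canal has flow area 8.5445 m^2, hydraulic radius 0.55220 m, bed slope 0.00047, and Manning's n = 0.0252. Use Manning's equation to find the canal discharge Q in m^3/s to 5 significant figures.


Approach: apply Manning's equation, Q = (1/n)*A*R^(2/3)*S^(1/2).
Q = (1/0.0252) * 8.5445 * 0.55220^(2/3) * 0.00047^(1/2) = 4.9477 m^3/s
Therefore the canal discharge Q = 4.9477 m^3/s.


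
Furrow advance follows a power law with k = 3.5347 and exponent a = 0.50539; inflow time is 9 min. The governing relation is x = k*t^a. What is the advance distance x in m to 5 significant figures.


x = 3.5347 * 9^0.50539 = 10.730 m
Therefore the advance distance x = 10.730 m.


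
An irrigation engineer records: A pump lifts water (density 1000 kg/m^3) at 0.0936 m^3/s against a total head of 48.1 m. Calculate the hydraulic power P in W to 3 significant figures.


Approach: apply the hydraulic power relation, P = rho*g*Q*H.
P = 1000 * 9.81 * 0.0936 * 48.1 = 44200 W
Therefore the hydraulic power P = 44200 W.


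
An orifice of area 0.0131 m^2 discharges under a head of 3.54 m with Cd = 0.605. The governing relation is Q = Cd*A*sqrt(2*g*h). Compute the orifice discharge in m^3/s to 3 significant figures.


Q = 0.605 * 0.0131 * sqrt(2*9.81*3.54) = 0.0661 m^3/s
Therefore the orifice discharge = 0.0661 m^3/s.


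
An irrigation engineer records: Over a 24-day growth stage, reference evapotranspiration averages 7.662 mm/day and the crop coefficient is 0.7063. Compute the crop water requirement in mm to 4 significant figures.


Approach: apply the crop water requirement relation, CWR = ET0 * Kc * days.
CWR = 7.662 * 0.7063 * 24 = 129.9 mm
Therefore the crop water requirement = 129.9 mm.


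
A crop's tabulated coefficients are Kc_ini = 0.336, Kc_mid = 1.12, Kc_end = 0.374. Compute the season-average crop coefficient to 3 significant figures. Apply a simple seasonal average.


Approach: apply a simple seasonal average, Kc_avg = (Kc_ini + Kc_mid + Kc_end)/3.
Kc_avg = (0.336 + 1.12 + 0.374)/3 = 0.610
Therefore the season-average crop coefficient = 0.610.


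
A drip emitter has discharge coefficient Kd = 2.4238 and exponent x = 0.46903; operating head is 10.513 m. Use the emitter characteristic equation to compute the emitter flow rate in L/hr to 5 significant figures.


Approach: apply the emitter characteristic equation, q = Kd * h^x.
q = 2.4238 * 10.513^0.46903 = 7.3066 L/hr
Therefore the emitter flow rate = 7.3066 L/hr.


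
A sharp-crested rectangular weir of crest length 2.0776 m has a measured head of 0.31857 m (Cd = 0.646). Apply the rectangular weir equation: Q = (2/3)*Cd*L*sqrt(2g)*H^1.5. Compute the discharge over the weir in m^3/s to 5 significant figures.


Q = (2/3)*0.646*2.0776*sqrt(2*9.81)*0.31857^1.5 = 0.71262 m^3/s
Therefore the discharge over the weir = 0.71262 m^3/s.


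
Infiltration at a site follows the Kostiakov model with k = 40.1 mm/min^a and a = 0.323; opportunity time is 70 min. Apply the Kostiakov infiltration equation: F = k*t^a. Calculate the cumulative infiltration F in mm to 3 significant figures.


F = 40.1 * 70^0.323 = 158 mm
Therefore the cumulative infiltration F = 158 mm.


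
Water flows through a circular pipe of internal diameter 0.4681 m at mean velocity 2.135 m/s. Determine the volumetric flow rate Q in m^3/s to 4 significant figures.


Approach: apply the continuity equation for pipe flow, Q = A * v with A = pi*(D/2)^2.
A = pi*(0.4681/2)^2 = 0.172095 m^2
Q = 0.172095 * 2.135 = 0.3674 m^3/s
Therefore the volumetric flow rate Q = 0.3674 m^3/s.


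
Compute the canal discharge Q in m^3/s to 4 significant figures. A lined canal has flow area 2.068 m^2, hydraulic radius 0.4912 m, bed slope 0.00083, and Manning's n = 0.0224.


Approach: apply Manning's equation, Q = (1/n)*A*R^(2/3)*S^(1/2).
Q = (1/0.0224) * 2.068 * 0.4912^(2/3) * 0.00083^(1/2) = 1.656 m^3/s
Therefore the canal discharge Q = 1.656 m^3/s.


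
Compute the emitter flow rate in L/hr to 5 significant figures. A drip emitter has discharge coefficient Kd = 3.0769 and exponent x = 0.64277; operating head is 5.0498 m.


Approach: apply the emitter characteristic equation, q = Kd * h^x.
q = 3.0769 * 5.0498^0.64277 = 8.7128 L/hr
Therefore the emitter flow rate = 8.7128 L/hr.


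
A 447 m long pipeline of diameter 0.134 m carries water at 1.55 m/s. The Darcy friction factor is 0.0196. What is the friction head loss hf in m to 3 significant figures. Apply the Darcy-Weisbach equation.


Approach: apply the Darcy-Weisbach equation, hf = f*(L/D)*(v^2/(2g)).
hf = 0.0196 * (447/0.134) * (1.55^2 / (2*9.81))
hf = 8.01 m
Therefore the friction head loss hf = 8.01 m.


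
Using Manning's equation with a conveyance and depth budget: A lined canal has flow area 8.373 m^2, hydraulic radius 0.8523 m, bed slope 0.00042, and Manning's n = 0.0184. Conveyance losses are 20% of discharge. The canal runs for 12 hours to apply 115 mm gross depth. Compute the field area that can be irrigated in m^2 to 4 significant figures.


Approach: apply Manning's equation with a conveyance and depth budget, Q = (1/n)*A*R^(2/3)*S^(1/2); Q_field = Q*(1-loss); Area = Q_field*t/(d/1000).
Step 1 — canal discharge (Manning's equation):
  Q = (1/0.0184) * 8.373 * 0.8523^(2/3) * 0.00042^(1/2) = 8.38332 m^3/s
Step 2 — delivered flow: Q_field = 8.38332*(1 - 20/100) = 6.70666 m^3/s
Step 3 — volume delivered: V = 6.70666 * 12*3600 = 289728 m^3
Step 4 — area served: A = V / (depth/1000) = 289728 / 0.115 = 2519000 m^2
Therefore the field area that can be irrigated = 2519000 m^2.


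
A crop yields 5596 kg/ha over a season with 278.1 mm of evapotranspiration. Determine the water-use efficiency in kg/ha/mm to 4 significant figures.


Approach: apply the water-use efficiency ratio, WUE = yield/ET.
WUE = 5596 / 278.1 = 20.12 kg/ha/mm
Therefore the water-use efficiency = 20.12 kg/ha/mm.


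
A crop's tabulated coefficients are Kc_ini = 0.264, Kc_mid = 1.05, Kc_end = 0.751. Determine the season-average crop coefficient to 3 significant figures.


Approach: apply a simple seasonal average, Kc_avg = (Kc_ini + Kc_mid + Kc_end)/3.
Kc_avg = (0.264 + 1.05 + 0.751)/3 = 0.688
Therefore the season-average crop coefficient = 0.688.


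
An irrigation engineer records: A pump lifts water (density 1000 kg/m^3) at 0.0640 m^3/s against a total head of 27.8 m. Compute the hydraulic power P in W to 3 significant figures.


Approach: apply the hydraulic power relation, P = rho*g*Q*H.
P = 1000 * 9.81 * 0.0640 * 27.8 = 17500 W
Therefore the hydraulic power P = 17500 W.


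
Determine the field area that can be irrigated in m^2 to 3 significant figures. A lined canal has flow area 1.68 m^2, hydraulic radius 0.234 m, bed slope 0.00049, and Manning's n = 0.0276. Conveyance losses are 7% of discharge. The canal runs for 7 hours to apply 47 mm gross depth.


Approach: apply Manning's equation with a conveyance and depth budget, Q = (1/n)*A*R^(2/3)*S^(1/2); Q_field = Q*(1-loss); Area = Q_field*t/(d/1000).
Step 1 — canal discharge (Manning's equation):
  Q = (1/0.0276) * 1.68 * 0.234^(2/3) * 0.00049^(1/2) = 0.51165 m^3/s
Step 2 — delivered flow: Q_field = 0.51165*(1 - 7/100) = 0.47584 m^3/s
Step 3 — volume delivered: V = 0.47584 * 7*3600 = 11991 m^3
Step 4 — area served: A = V / (depth/1000) = 11991 / 0.047 = 255000 m^2
Therefore the field area that can be irrigated = 255000 m^2.


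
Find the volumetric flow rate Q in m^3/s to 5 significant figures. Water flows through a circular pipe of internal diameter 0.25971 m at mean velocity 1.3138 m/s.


Approach: apply the continuity equation for pipe flow, Q = A * v with A = pi*(D/2)^2.
A = pi*(0.25971/2)^2 = 0.05297454 m^2
Q = 0.05297454 * 1.3138 = 0.069598 m^3/s
Therefore the volumetric flow rate Q = 0.069598 m^3/s.


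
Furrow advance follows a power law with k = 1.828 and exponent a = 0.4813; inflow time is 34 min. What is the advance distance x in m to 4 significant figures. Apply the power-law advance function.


Approach: apply the power-law advance function, x = k*t^a.
x = 1.828 * 34^0.4813 = 9.979 m
Therefore the advance distance x = 9.979 m.


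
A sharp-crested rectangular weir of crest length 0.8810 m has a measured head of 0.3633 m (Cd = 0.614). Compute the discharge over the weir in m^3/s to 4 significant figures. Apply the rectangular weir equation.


Approach: apply the rectangular weir equation, Q = (2/3)*Cd*L*sqrt(2g)*H^1.5.
Q = (2/3)*0.614*0.8810*sqrt(2*9.81)*0.3633^1.5 = 0.3498 m^3/s
Therefore the discharge over the weir = 0.3498 m^3/s.


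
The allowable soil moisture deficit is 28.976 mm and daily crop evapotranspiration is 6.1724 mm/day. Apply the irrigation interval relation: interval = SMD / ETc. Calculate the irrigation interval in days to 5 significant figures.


interval = 28.976 / 6.1724 = 4.6944 days
Therefore the irrigation interval = 4.6944 days.


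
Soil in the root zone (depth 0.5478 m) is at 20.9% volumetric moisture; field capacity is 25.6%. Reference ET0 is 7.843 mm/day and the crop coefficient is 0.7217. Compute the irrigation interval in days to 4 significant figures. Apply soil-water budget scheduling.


Approach: apply soil-water budget scheduling, SMD = (FC-theta)/100*depth*1000; ETc = ET0*Kc; interval = SMD/ETc.
Step 1 — soil moisture deficit:
  SMD = (25.6 - 20.9)/100 * 0.5478 * 1000 = 25.7466 mm
Step 2 — daily crop ET (ETc = ET0*Kc):
  ETc = 7.843 * 0.7217 = 5.66029 mm/day
Step 3 — irrigation interval (SMD/ETc):
  interval = 25.7466 / 5.66029 = 4.549 days
Therefore the irrigation interval = 4.549 days.


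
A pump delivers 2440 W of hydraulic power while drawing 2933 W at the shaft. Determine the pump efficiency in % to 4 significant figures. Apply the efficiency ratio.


Approach: apply the efficiency ratio, eta = (P_out/P_in)*100.
eta = (2440 / 2933) * 100 = 83.19 %
Therefore the pump efficiency = 83.19 %.


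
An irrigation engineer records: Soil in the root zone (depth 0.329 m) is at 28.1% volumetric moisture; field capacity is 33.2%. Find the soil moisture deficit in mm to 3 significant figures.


Approach: apply the soil moisture deficit relation, SMD = (FC - theta)/100 * depth * 1000.
SMD = (33.2 - 28.1)/100 * 0.329 * 1000 = 16.8 mm
Therefore the soil moisture deficit = 16.8 mm.


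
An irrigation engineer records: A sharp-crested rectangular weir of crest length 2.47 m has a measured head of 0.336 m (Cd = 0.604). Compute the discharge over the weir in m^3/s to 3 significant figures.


Approach: apply the rectangular weir equation, Q = (2/3)*Cd*L*sqrt(2g)*H^1.5.
Q = (2/3)*0.604*2.47*sqrt(2*9.81)*0.336^1.5 = 0.858 m^3/s
Therefore the discharge over the weir = 0.858 m^3/s.


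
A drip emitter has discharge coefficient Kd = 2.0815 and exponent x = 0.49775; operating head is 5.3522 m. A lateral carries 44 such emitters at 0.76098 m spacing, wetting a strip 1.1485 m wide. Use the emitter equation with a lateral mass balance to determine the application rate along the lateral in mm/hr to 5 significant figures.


Approach: apply the emitter equation with a lateral mass balance, q = Kd*h^x; Q = n*q; rate = Q/(n*spacing*width).
Step 1 — single emitter flow (q = Kd*h^x):
  q = 2.0815 * 5.3522^0.49775 = 4.797372 L/hr
Step 2 — total lateral flow: Q = 44 * 4.797372 = 211.0844 L/hr
Step 3 — wetted area: A = 44 * 0.76098 * 1.1485 = 38.45536 m^2
Step 4 — application rate: Q/A = 211.0844/38.45536 = 5.4891 mm/hr
Therefore the application rate along the lateral = 5.4891 mm/hr.


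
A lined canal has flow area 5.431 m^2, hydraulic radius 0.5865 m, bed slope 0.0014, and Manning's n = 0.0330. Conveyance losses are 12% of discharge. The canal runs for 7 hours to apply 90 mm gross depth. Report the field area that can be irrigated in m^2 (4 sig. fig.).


Approach: apply Manning's equation with a conveyance and depth budget, Q = (1/n)*A*R^(2/3)*S^(1/2); Q_field = Q*(1-loss); Area = Q_field*t/(d/1000).
Step 1 — canal discharge (Manning's equation):
  Q = (1/0.0330) * 5.431 * 0.5865^(2/3) * 0.0014^(1/2) = 4.31461 m^3/s
Step 2 — delivered flow: Q_field = 4.31461*(1 - 12/100) = 3.79686 m^3/s
Step 3 — volume delivered: V = 3.79686 * 7*3600 = 95680.9 m^3
Step 4 — area served: A = V / (depth/1000) = 95680.9 / 0.09 = 1063000 m^2
Therefore the field area that can be irrigated = 1063000 m^2.


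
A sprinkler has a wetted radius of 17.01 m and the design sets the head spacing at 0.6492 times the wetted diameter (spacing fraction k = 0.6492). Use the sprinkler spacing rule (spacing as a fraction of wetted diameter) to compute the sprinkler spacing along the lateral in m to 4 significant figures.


Approach: apply the sprinkler spacing rule (spacing as a fraction of wetted diameter), S = k*(2*R).
S = 0.6492 * (2 * 17.01) = 22.09 m
Therefore the sprinkler spacing along the lateral = 22.09 m.


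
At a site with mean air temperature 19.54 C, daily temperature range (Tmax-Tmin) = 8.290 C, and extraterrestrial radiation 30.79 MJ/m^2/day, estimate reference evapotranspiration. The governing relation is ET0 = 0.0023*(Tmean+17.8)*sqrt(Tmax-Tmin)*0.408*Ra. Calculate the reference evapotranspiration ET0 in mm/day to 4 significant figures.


ET0 = 0.0023*(19.54+17.8)*sqrt(8.290)*0.408*30.79 = 3.106 mm/day
Therefore the reference evapotranspiration ET0 = 3.106 mm/day.


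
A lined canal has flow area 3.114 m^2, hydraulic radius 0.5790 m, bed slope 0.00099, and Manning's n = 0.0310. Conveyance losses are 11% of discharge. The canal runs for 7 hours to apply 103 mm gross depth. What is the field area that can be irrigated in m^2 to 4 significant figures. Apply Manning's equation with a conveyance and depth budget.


Approach: apply Manning's equation with a conveyance and depth budget, Q = (1/n)*A*R^(2/3)*S^(1/2); Q_field = Q*(1-loss); Area = Q_field*t/(d/1000).
Step 1 — canal discharge (Manning's equation):
  Q = (1/0.0310) * 3.114 * 0.5790^(2/3) * 0.00099^(1/2) = 2.19564 m^3/s
Step 2 — delivered flow: Q_field = 2.19564*(1 - 11/100) = 1.95412 m^3/s
Step 3 — volume delivered: V = 1.95412 * 7*3600 = 49243.7 m^3
Step 4 — area served: A = V / (depth/1000) = 49243.7 / 0.103 = 478100 m^2
Therefore the field area that can be irrigated = 478100 m^2.


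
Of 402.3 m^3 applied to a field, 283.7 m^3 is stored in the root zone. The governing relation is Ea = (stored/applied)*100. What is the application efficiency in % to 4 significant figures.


Ea = (283.7/402.3)*100 = 70.52 %
Therefore the application efficiency = 70.52 %.


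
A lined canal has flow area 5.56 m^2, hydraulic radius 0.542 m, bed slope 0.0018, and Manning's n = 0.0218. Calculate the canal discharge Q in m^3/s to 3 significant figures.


Approach: apply Manning's equation, Q = (1/n)*A*R^(2/3)*S^(1/2).
Q = (1/0.0218) * 5.56 * 0.542^(2/3) * 0.0018^(1/2) = 7.19 m^3/s
Therefore the canal discharge Q = 7.19 m^3/s.


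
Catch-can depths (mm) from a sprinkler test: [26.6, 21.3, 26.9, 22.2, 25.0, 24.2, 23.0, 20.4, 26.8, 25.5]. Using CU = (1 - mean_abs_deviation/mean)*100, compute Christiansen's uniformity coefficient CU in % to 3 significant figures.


mean = 24.190 mm
mean |d_i - mean| = 1.9720 mm
CU = (1 - 1.9720/24.190)*100 = 91.8 %
Therefore Christiansen's uniformity coefficient CU = 91.8 %.


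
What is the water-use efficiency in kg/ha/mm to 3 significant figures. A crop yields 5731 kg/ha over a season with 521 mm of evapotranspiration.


Approach: apply the water-use efficiency ratio, WUE = yield/ET.
WUE = 5731 / 521 = 11.0 kg/ha/mm
Therefore the water-use efficiency = 11.0 kg/ha/mm.


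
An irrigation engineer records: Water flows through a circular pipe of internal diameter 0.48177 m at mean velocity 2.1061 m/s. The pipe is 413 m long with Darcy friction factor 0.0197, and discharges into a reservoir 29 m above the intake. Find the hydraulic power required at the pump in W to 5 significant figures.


Approach: apply continuity + Darcy-Weisbach + hydraulic power, Q = A*v; hf = f*(L/D)*(v^2/(2g)); H = static + hf; P = rho*g*Q*H.
Step 1 — flow rate (continuity, Q = A*v):
  A = pi*(0.48177/2)^2 = 0.1822927 m^2
  Q = 0.1822927 * 2.1061 = 0.3839268 m^3/s
Step 2 — friction head loss (Darcy-Weisbach):
  hf = 0.0197 * (413/0.48177) * (2.1061^2 / (2*9.81))
  hf = 3.817996 m
Step 3 — total head: H = 29 + 3.817996 = 32.81800 m
Step 4 — hydraulic power (P = rho*g*Q*H):
  P = 1000 * 9.81 * 0.3839268 * 32.81800 = 123600 W
Therefore the hydraulic power required at the pump = 123600 W.


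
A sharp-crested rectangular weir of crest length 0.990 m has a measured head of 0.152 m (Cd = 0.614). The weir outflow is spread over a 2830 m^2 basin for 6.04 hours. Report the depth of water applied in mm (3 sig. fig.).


Approach: apply the rectangular weir equation with a volume-to-depth conversion, Q = (2/3)*Cd*L*sqrt(2g)*H^1.5; d = Q*t/A * 1000.
Step 1 — weir discharge:
  Q = (2/3)*0.614*0.990*sqrt(2*9.81)*0.152^1.5 = 0.10637 m^3/s
Step 2 — volume: V = 0.10637 * 6.04*3600 = 2313.0 m^3
Step 3 — depth: d = V/A * 1000 = 2313.0/2830 * 1000 = 817 mm
Therefore the depth of water applied = 817 mm.


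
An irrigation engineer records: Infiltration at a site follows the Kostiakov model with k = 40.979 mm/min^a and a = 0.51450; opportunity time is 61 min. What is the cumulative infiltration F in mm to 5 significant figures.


Approach: apply the Kostiakov infiltration equation, F = k*t^a.
F = 40.979 * 61^0.51450 = 339.71 mm
Therefore the cumulative infiltration F = 339.71 mm.


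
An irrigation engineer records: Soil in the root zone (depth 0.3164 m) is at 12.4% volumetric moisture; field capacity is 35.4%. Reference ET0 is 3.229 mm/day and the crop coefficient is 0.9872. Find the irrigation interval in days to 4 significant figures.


Approach: apply soil-water budget scheduling, SMD = (FC-theta)/100*depth*1000; ETc = ET0*Kc; interval = SMD/ETc.
Step 1 — soil moisture deficit:
  SMD = (35.4 - 12.4)/100 * 0.3164 * 1000 = 72.7720 mm
Step 2 — daily crop ET (ETc = ET0*Kc):
  ETc = 3.229 * 0.9872 = 3.18767 mm/day
Step 3 — irrigation interval (SMD/ETc):
  interval = 72.7720 / 3.18767 = 22.83 days
Therefore the irrigation interval = 22.83 days.


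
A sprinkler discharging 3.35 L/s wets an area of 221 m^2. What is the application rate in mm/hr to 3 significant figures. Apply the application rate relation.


Approach: apply the application rate relation, rate = (Q/A)*3600.
rate = (3.35 / 221) * 3600 = 54.6 mm/hr
Therefore the application rate = 54.6 mm/hr.


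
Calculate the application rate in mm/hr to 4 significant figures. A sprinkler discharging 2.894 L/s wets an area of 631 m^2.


Approach: apply the application rate relation, rate = (Q/A)*3600.
rate = (2.894 / 631) * 3600 = 16.51 mm/hr
Therefore the application rate = 16.51 mm/hr.


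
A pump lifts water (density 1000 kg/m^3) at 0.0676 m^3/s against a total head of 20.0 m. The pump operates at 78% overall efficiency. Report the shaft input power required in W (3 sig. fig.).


Approach: apply hydraulic power then efficiency conversion, P = rho*g*Q*H; P_in = P/eta.
Step 1 — hydraulic power (P = rho*g*Q*H):
  P = 1000 * 9.81 * 0.0676 * 20.0 = 13263 W
Step 2 — input power: P_in = P/eta = 13263 / 0.78 = 17000 W
Therefore the shaft input power required = 17000 W.


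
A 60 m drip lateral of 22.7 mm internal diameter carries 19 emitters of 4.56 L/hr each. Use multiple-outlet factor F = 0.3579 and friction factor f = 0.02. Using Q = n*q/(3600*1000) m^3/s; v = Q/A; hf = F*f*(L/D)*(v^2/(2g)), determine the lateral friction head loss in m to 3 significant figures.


Q = 19*4.56/(3600*1000) = 2.4067e-05 m^3/s
A = pi*(22.7e-3/2)^2 = 4.0471e-04 m^2, so v = Q/A = 0.059467 m/s
hf = 0.3579*0.02*(60/0.0227)*(0.059467^2/(2*9.81)) = 0.00341 m
Therefore the lateral friction head loss = 0.00341 m.


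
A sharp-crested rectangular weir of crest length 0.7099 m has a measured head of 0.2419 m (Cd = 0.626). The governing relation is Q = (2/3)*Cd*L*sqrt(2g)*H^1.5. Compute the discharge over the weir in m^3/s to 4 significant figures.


Q = (2/3)*0.626*0.7099*sqrt(2*9.81)*0.2419^1.5 = 0.1561 m^3/s
Therefore the discharge over the weir = 0.1561 m^3/s.


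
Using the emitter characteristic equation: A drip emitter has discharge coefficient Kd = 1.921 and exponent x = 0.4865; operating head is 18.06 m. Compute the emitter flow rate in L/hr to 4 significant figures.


Approach: apply the emitter characteristic equation, q = Kd * h^x.
q = 1.921 * 18.06^0.4865 = 7.851 L/hr
Therefore the emitter flow rate = 7.851 L/hr.


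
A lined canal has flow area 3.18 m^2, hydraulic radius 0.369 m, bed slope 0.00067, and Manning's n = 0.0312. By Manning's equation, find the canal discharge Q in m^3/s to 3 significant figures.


Approach: apply Manning's equation, Q = (1/n)*A*R^(2/3)*S^(1/2).
Q = (1/0.0312) * 3.18 * 0.369^(2/3) * 0.00067^(1/2) = 1.36 m^3/s
Therefore the canal discharge Q = 1.36 m^3/s.


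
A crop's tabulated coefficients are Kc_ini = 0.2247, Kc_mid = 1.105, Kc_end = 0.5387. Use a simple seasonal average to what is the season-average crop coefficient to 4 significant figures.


Approach: apply a simple seasonal average, Kc_avg = (Kc_ini + Kc_mid + Kc_end)/3.
Kc_avg = (0.2247 + 1.105 + 0.5387)/3 = 0.6228
Therefore the season-average crop coefficient = 0.6228.


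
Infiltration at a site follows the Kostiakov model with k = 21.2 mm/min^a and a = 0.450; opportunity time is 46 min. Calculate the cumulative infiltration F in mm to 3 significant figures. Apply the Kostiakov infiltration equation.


Approach: apply the Kostiakov infiltration equation, F = k*t^a.
F = 21.2 * 46^0.450 = 119 mm
Therefore the cumulative infiltration F = 119 mm.


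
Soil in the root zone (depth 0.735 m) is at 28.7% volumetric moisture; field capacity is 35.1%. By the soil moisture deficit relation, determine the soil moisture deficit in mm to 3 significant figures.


Approach: apply the soil moisture deficit relation, SMD = (FC - theta)/100 * depth * 1000.
SMD = (35.1 - 28.7)/100 * 0.735 * 1000 = 47.0 mm
Therefore the soil moisture deficit = 47.0 mm.


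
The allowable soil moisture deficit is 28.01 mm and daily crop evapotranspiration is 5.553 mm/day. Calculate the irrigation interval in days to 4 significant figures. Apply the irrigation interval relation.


Approach: apply the irrigation interval relation, interval = SMD / ETc.
interval = 28.01 / 5.553 = 5.044 days
Therefore the irrigation interval = 5.044 days.


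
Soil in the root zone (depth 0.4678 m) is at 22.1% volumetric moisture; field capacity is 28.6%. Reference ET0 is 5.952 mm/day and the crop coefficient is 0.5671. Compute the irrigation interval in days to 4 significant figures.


Approach: apply soil-water budget scheduling, SMD = (FC-theta)/100*depth*1000; ETc = ET0*Kc; interval = SMD/ETc.
Step 1 — soil moisture deficit:
  SMD = (28.6 - 22.1)/100 * 0.4678 * 1000 = 30.4070 mm
Step 2 — daily crop ET (ETc = ET0*Kc):
  ETc = 5.952 * 0.5671 = 3.37538 mm/day
Step 3 — irrigation interval (SMD/ETc):
  interval = 30.4070 / 3.37538 = 9.008 days
Therefore the irrigation interval = 9.008 days.


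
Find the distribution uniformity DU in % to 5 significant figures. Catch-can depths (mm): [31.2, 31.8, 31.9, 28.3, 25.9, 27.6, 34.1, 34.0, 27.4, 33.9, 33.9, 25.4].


Approach: apply the low-quarter distribution uniformity, DU = (mean of lowest quarter of readings / overall mean)*100.
sorted lowest 3 of 12: [25.4, 25.9, 27.4] -> mean = 26.23333 mm
overall mean = 30.45000 mm
DU = (26.23333/30.45000)*100 = 86.152 %
Therefore the distribution uniformity DU = 86.152 %.


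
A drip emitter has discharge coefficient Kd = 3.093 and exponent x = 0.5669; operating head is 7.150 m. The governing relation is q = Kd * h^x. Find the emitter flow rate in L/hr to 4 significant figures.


q = 3.093 * 7.150^0.5669 = 9.434 L/hr
Therefore the emitter flow rate = 9.434 L/hr.


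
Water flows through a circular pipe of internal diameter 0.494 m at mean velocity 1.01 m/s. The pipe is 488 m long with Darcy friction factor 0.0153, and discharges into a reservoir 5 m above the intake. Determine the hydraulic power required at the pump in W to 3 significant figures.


Approach: apply continuity + Darcy-Weisbach + hydraulic power, Q = A*v; hf = f*(L/D)*(v^2/(2g)); H = static + hf; P = rho*g*Q*H.
Step 1 — flow rate (continuity, Q = A*v):
  A = pi*(0.494/2)^2 = 0.19167 m^2
  Q = 0.19167 * 1.01 = 0.19358 m^3/s
Step 2 — friction head loss (Darcy-Weisbach):
  hf = 0.0153 * (488/0.494) * (1.01^2 / (2*9.81))
  hf = 0.78583 m
Step 3 — total head: H = 5 + 0.78583 = 5.7858 m
Step 4 — hydraulic power (P = rho*g*Q*H):
  P = 1000 * 9.81 * 0.19358 * 5.7858 = 11000 W
Therefore the hydraulic power required at the pump = 11000 W.


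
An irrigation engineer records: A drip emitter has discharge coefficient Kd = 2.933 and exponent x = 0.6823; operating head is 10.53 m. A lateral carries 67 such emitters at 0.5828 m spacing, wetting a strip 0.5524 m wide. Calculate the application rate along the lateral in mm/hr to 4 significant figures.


Approach: apply the emitter equation with a lateral mass balance, q = Kd*h^x; Q = n*q; rate = Q/(n*spacing*width).
Step 1 — single emitter flow (q = Kd*h^x):
  q = 2.933 * 10.53^0.6823 = 14.6189 L/hr
Step 2 — total lateral flow: Q = 67 * 14.6189 = 979.467 L/hr
Step 3 — wetted area: A = 67 * 0.5828 * 0.5524 = 21.5699 m^2
Step 4 — application rate: Q/A = 979.467/21.5699 = 45.41 mm/hr
Therefore the application rate along the lateral = 45.41 mm/hr.


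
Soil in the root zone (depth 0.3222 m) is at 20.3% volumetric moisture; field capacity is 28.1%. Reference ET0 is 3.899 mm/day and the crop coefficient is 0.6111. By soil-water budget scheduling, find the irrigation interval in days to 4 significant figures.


Approach: apply soil-water budget scheduling, SMD = (FC-theta)/100*depth*1000; ETc = ET0*Kc; interval = SMD/ETc.
Step 1 — soil moisture deficit:
  SMD = (28.1 - 20.3)/100 * 0.3222 * 1000 = 25.1316 mm
Step 2 — daily crop ET (ETc = ET0*Kc):
  ETc = 3.899 * 0.6111 = 2.38268 mm/day
Step 3 — irrigation interval (SMD/ETc):
  interval = 25.1316 / 2.38268 = 10.55 days
Therefore the irrigation interval = 10.55 days.


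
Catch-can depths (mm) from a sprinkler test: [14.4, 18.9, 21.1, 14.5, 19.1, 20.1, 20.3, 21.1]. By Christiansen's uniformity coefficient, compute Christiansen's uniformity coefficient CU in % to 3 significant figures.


Approach: apply Christiansen's uniformity coefficient, CU = (1 - mean_abs_deviation/mean)*100.
mean = 18.688 mm
mean |d_i - mean| = 2.1188 mm
CU = (1 - 2.1188/18.688)*100 = 88.7 %
Therefore Christiansen's uniformity coefficient CU = 88.7 %.


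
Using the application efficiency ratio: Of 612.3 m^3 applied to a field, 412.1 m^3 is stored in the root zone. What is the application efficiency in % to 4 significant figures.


Approach: apply the application efficiency ratio, Ea = (stored/applied)*100.
Ea = (412.1/612.3)*100 = 67.30 %
Therefore the application efficiency = 67.30 %.


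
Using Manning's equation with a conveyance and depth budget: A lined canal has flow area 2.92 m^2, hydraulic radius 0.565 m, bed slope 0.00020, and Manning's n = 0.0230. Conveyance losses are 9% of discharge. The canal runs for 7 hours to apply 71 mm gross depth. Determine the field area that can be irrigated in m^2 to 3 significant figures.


Approach: apply Manning's equation with a conveyance and depth budget, Q = (1/n)*A*R^(2/3)*S^(1/2); Q_field = Q*(1-loss); Area = Q_field*t/(d/1000).
Step 1 — canal discharge (Manning's equation):
  Q = (1/0.0230) * 2.92 * 0.565^(2/3) * 0.00020^(1/2) = 1.2271 m^3/s
Step 2 — delivered flow: Q_field = 1.2271*(1 - 9/100) = 1.1166 m^3/s
Step 3 — volume delivered: V = 1.1166 * 7*3600 = 28139 m^3
Step 4 — area served: A = V / (depth/1000) = 28139 / 0.071 = 396000 m^2
Therefore the field area that can be irrigated = 396000 m^2.


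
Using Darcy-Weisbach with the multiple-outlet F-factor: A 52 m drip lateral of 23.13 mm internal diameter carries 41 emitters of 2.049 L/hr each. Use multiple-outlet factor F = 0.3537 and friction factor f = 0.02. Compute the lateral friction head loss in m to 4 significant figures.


Approach: apply Darcy-Weisbach with the multiple-outlet F-factor, Q = n*q/(3600*1000) m^3/s; v = Q/A; hf = F*f*(L/D)*(v^2/(2g)).
Q = 41*2.049/(3600*1000) = 2.33358e-05 m^3/s
A = pi*(23.13e-3/2)^2 = 4.20186e-04 m^2, so v = Q/A = 0.0555370 m/s
hf = 0.3537*0.02*(52/0.02313)*(0.0555370^2/(2*9.81)) = 0.002500 m
Therefore the lateral friction head loss = 0.002500 m.


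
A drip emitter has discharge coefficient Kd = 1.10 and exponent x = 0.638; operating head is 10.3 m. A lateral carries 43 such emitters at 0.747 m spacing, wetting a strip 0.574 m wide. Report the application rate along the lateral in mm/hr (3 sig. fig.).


Approach: apply the emitter equation with a lateral mass balance, q = Kd*h^x; Q = n*q; rate = Q/(n*spacing*width).
Step 1 — single emitter flow (q = Kd*h^x):
  q = 1.10 * 10.3^0.638 = 4.8706 L/hr
Step 2 — total lateral flow: Q = 43 * 4.8706 = 209.44 L/hr
Step 3 — wetted area: A = 43 * 0.747 * 0.574 = 18.437 m^2
Step 4 — application rate: Q/A = 209.44/18.437 = 11.4 mm/hr
Therefore the application rate along the lateral = 11.4 mm/hr.


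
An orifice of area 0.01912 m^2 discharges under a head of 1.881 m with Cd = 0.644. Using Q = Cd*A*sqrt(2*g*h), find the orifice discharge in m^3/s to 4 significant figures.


Q = 0.644 * 0.01912 * sqrt(2*9.81*1.881) = 0.07480 m^3/s
Therefore the orifice discharge = 0.07480 m^3/s.


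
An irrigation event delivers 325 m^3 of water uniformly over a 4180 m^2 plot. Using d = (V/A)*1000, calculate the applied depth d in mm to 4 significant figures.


d = (325 / 4180) * 1000 = 77.75 mm
Therefore the applied depth d = 77.75 mm.


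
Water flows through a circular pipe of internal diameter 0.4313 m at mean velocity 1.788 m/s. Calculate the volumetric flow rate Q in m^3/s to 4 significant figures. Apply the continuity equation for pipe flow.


Approach: apply the continuity equation for pipe flow, Q = A * v with A = pi*(D/2)^2.
A = pi*(0.4313/2)^2 = 0.146100 m^2
Q = 0.146100 * 1.788 = 0.2612 m^3/s
Therefore the volumetric flow rate Q = 0.2612 m^3/s.


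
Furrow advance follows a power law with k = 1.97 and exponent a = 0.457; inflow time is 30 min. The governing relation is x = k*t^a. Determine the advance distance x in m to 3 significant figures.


x = 1.97 * 30^0.457 = 9.32 m
Therefore the advance distance x = 9.32 m.
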